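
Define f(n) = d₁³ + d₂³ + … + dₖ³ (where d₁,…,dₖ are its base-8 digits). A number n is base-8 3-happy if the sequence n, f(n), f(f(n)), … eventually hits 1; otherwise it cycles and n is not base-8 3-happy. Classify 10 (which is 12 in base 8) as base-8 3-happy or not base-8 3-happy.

10 = (1,2)_8 → 1³ + 2³ = 9
9 = (1,1)_8 → 1³ + 1³ = 2
2 = (2)_8 → 2³ = 8
8 = (1,0)_8 → 1³ + 0³ = 1  — reached 1.

base-8 3-happy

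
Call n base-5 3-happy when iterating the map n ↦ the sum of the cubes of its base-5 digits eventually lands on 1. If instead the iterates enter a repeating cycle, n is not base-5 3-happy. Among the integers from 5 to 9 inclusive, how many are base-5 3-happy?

1

5: 5 → 1  (reaches 1)
6: 6 → 2 → 8 → 28 → 28  (repeats 28)
7: 7 → 9 → 65 → 35 → 9  (repeats 9)
8: 8 → 28 → 28  (repeats 28)
9: 9 → 65 → 35 → 9  (repeats 9)
base-5 3-happy: 5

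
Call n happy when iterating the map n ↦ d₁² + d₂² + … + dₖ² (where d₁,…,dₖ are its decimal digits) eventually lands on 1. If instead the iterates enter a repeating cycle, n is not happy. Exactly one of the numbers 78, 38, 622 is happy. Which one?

622

78: 78 → 113 → 11 → 2 → 4 → 16 → 37 → 58 → 89 → 145 → 42 → 20 → 4  — repeats 4 (not happy)
38: 38 → 73 → 58 → 89 → 145 → 42 → 20 → 4 → 16 → 37 → 58  — repeats 58 (not happy)
622: 622 → 44 → 32 → 13 → 10 → 1  — reaches 1 (happy)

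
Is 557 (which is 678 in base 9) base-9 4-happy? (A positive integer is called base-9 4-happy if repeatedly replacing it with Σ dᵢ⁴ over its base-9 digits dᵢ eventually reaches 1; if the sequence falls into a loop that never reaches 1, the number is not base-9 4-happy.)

557 = (6,7,8)_9 → 6⁴ + 7⁴ + 8⁴ = 1296 + 2401 + 4096 = 7793
7793 = (1,1,6,1,8)_9 → 1⁴ + 1⁴ + 6⁴ + 1⁴ + 8⁴ = 1 + 1 + 1296 + 1 + 4096 = 5395
5395 = (7,3,5,4)_9 → 7⁴ + 3⁴ + 5⁴ + 4⁴ = 2401 + 81 + 625 + 256 = 3363
3363 = (4,5,4,6)_9 → 4⁴ + 5⁴ + 4⁴ + 6⁴ = 256 + 625 + 256 + 1296 = 2433
2433 = (3,3,0,3)_9 → 3⁴ + 3⁴ + 0⁴ + 3⁴ = 81 + 81 + 0 + 81 = 243
243 = (3,0,0)_9 → 3⁴ + 0⁴ + 0⁴ = 81 + 0 + 0 = 81
81 = (1,0,0)_9 → 1⁴ + 0⁴ + 0⁴ = 1 + 0 + 0 = 1  — reached 1.

base-9 4-happy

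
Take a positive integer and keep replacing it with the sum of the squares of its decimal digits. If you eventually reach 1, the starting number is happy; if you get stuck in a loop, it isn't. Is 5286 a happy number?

happy

5286 → 5² + 2² + 8² + 6² = 25 + 4 + 64 + 36 = 129
129 → 1² + 2² + 9² = 1 + 4 + 81 = 86
86 → 8² + 6² = 64 + 36 = 100
100 → 1² + 0² + 0² = 1 + 0 + 0 = 1  — reached 1.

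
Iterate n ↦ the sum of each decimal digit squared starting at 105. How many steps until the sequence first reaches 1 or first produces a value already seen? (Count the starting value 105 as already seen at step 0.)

105 → 1² + 0² + 5² = 26
26 → 2² + 6² = 40
40 → 4² + 0² = 16
16 → 1² + 6² = 37
37 → 3² + 7² = 58
58 → 5² + 8² = 89
89 → 8² + 9² = 145
145 → 1² + 4² + 5² = 42
42 → 4² + 2² = 20
20 → 2² + 0² = 4
4 → 4² = 16  — 16 repeats.
That took 11 steps.

11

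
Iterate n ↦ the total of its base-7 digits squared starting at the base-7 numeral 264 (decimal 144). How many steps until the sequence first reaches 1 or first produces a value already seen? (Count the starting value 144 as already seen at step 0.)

144 = (2,6,4)_7 → 2² + 6² + 4² = 56
56 = (1,1,0)_7 → 1² + 1² + 0² = 2
2 = (2)_7 → 2² = 4
4 = (4)_7 → 4² = 16
16 = (2,2)_7 → 2² + 2² = 8
8 = (1,1)_7 → 1² + 1² = 2  — 2 repeats.
That took 6 steps.

6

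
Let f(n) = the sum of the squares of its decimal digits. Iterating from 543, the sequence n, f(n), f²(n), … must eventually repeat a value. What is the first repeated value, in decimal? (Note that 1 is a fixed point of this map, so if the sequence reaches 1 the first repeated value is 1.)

543 → 5² + 4² + 3² = 25 + 16 + 9 = 50
50 → 5² + 0² = 25 + 0 = 25
25 → 2² + 5² = 4 + 25 = 29
29 → 2² + 9² = 4 + 81 = 85
85 → 8² + 5² = 64 + 25 = 89
89 → 8² + 9² = 64 + 81 = 145
145 → 1² + 4² + 5² = 1 + 16 + 25 = 42
42 → 4² + 2² = 16 + 4 = 20
20 → 2² + 0² = 4 + 0 = 4
4 → 4² = 16
16 → 1² + 6² = 1 + 36 = 37
37 → 3² + 7² = 9 + 49 = 58
58 → 5² + 8² = 25 + 64 = 89  — 89 already appeared earlier.

89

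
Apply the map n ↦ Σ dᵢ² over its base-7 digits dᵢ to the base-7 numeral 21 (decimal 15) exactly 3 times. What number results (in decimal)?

15 = (2,1)_7 → 2² + 1² = 4 + 1 = 5
5 = (5)_7 → 5² = 25
25 = (3,4)_7 → 3² + 4² = 9 + 16 = 25

25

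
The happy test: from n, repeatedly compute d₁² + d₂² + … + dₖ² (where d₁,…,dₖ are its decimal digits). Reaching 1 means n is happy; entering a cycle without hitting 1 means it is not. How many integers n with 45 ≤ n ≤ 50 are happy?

1

45: 45 → 41 → 17 → 50 → 25 → 29 → 85 → 89 → 145 → 42 → 20 → 4 → 16 → 37 → 58 → 89  — not happy
46: 46 → 52 → 29 → 85 → 89 → 145 → 42 → 20 → 4 → 16 → 37 → 58 → 89  — not happy
47: 47 → 65 → 61 → 37 → 58 → 89 → 145 → 42 → 20 → 4 → 16 → 37  — not happy
48: 48 → 80 → 64 → 52 → 29 → 85 → 89 → 145 → 42 → 20 → 4 → 16 → 37 → 58 → 89  — not happy
49: 49 → 97 → 130 → 10 → 1  — happy
50: 50 → 25 → 29 → 85 → 89 → 145 → 42 → 20 → 4 → 16 → 37 → 58 → 89  — not happy
happy: 49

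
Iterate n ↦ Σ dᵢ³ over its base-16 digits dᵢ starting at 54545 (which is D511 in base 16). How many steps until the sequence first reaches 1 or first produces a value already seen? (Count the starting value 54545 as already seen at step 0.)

7

54545 = (13,5,1,1)_16 → 13³ + 5³ + 1³ + 1³ = 2197 + 125 + 1 + 1 = 2324
2324 = (9,1,4)_16 → 9³ + 1³ + 4³ = 729 + 1 + 64 = 794
794 = (3,1,10)_16 → 3³ + 1³ + 10³ = 27 + 1 + 1000 = 1028
1028 = (4,0,4)_16 → 4³ + 0³ + 4³ = 64 + 0 + 64 = 128
128 = (8,0)_16 → 8³ + 0³ = 512 + 0 = 512
512 = (2,0,0)_16 → 2³ + 0³ + 0³ = 8 + 0 + 0 = 8
8 = (8)_16 → 8³ = 512  — 512 repeats.
That took 7 steps.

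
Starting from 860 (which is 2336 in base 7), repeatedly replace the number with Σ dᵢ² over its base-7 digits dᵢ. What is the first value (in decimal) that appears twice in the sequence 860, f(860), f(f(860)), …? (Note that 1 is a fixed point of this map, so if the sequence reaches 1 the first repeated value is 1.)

860 = (2,3,3,6)_7 → 2² + 3² + 3² + 6² = 4 + 9 + 9 + 36 = 58
58 = (1,1,2)_7 → 1² + 1² + 2² = 1 + 1 + 4 = 6
6 = (6)_7 → 6² = 36
36 = (5,1)_7 → 5² + 1² = 25 + 1 = 26
26 = (3,5)_7 → 3² + 5² = 9 + 25 = 34
34 = (4,6)_7 → 4² + 6² = 16 + 36 = 52
52 = (1,0,3)_7 → 1² + 0² + 3² = 1 + 0 + 9 = 10
10 = (1,3)_7 → 1² + 3² = 1 + 9 = 10  — 10 already appeared earlier.

10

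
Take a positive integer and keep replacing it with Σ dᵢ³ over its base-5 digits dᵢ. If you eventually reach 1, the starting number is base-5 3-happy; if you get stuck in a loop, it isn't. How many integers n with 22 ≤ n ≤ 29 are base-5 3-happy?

22: 22 → 72 → 80 → 28 → 28  — not base-5 3-happy
23: 23 → 91 → 55 → 9 → 65 → 35 → 9  — not base-5 3-happy
24: 24 → 128 → 28 → 28  — not base-5 3-happy
25: 25 → 1  — base-5 3-happy
26: 26 → 2 → 8 → 28 → 28  — not base-5 3-happy
27: 27 → 9 → 65 → 35 → 9  — not base-5 3-happy
28: 28 → 28  — not base-5 3-happy
29: 29 → 65 → 35 → 9 → 65  — not base-5 3-happy
base-5 3-happy: 25

1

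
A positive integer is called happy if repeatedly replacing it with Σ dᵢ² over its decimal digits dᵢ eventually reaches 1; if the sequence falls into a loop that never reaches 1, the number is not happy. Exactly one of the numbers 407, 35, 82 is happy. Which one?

82

407: 407 → 65 → 61 → 37 → 58 → 89 → 145 → 42 → 20 → 4 → 16 → 37  — repeats 37 (not happy)
35: 35 → 34 → 25 → 29 → 85 → 89 → 145 → 42 → 20 → 4 → 16 → 37 → 58 → 89  — repeats 89 (not happy)
82: 82 → 68 → 100 → 1  — reaches 1 (happy)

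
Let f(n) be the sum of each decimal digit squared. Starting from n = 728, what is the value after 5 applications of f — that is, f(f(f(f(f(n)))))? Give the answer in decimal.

16

728 → 7² + 2² + 8² = 49 + 4 + 64 = 117
117 → 1² + 1² + 7² = 1 + 1 + 49 = 51
51 → 5² + 1² = 25 + 1 = 26
26 → 2² + 6² = 4 + 36 = 40
40 → 4² + 0² = 16 + 0 = 16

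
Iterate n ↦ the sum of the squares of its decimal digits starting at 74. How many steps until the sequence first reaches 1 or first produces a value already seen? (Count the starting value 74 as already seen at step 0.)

11

74 → 65
65 → 61
61 → 37
37 → 58
58 → 89
89 → 145
145 → 42
42 → 20
20 → 4
4 → 16
16 → 37  — 37 repeats.
That took 11 steps.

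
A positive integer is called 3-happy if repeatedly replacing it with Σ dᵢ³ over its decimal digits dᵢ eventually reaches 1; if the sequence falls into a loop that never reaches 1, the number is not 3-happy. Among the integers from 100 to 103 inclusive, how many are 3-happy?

100: 100 → 1  — 3-happy
101: 101 → 2 → 8 → 512 → 134 → 92 → 737 → 713 → 371 → 371  — not 3-happy
102: 102 → 9 → 729 → 1080 → 513 → 153 → 153  — not 3-happy
103: 103 → 28 → 520 → 133 → 55 → 250 → 133  — not 3-happy
3-happy: 100

1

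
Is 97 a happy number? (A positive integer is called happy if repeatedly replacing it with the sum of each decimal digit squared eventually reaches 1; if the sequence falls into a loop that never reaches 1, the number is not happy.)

97 → 130
130 → 10
10 → 1  — reached 1.

happy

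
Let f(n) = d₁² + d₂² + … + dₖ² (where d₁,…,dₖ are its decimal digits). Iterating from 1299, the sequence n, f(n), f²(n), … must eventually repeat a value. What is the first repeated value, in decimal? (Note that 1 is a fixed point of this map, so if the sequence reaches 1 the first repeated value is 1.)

1299 → 1² + 2² + 9² + 9² = 1 + 4 + 81 + 81 = 167
167 → 1² + 6² + 7² = 1 + 36 + 49 = 86
86 → 8² + 6² = 64 + 36 = 100
100 → 1² + 0² + 0² = 1 + 0 + 0 = 1  — reached the fixed point 1.
1 → 1, so 1 is the first repeated value.

1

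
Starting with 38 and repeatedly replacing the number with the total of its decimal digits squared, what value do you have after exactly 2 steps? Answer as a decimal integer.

38 → 3² + 8² = 73
73 → 7² + 3² = 58

58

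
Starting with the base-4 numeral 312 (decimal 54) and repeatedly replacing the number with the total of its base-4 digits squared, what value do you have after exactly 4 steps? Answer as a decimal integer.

54 = (3,1,2)_4 → 14
14 = (3,2)_4 → 13
13 = (3,1)_4 → 10
10 = (2,2)_4 → 8

8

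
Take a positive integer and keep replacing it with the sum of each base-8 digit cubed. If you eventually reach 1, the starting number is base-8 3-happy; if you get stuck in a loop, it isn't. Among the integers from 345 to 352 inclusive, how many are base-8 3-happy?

3

345: 345 → 153 → 36 → 128 → 8 → 1  — base-8 3-happy
346: 346 → 160 → 72 → 2 → 8 → 1  — base-8 3-happy
347: 347 → 179 → 251 → 397 → 342 → 349 → 277 → 197 → 152 → 35 → 91 → 55 → 559 → 469 → 476 → 434 → 440 → 559  — not base-8 3-happy
348: 348 → 216 → 54 → 432 → 432  — not base-8 3-happy
349: 349 → 277 → 197 → 152 → 35 → 91 → 55 → 559 → 469 → 476 → 434 → 440 → 559  — not base-8 3-happy
350: 350 → 368 → 341 → 258 → 72 → 2 → 8 → 1  — base-8 3-happy
351: 351 → 495 → 811 → 217 → 55 → 559 → 469 → 476 → 434 → 440 → 559  — not base-8 3-happy
352: 352 → 189 → 476 → 434 → 440 → 559 → 469 → 476  — not base-8 3-happy
base-8 3-happy: 345, 346, 350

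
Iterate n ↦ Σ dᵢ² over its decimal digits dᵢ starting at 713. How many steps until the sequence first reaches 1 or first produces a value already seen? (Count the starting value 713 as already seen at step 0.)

11

713 → 7² + 1² + 3² = 59
59 → 5² + 9² = 106
106 → 1² + 0² + 6² = 37
37 → 3² + 7² = 58
58 → 5² + 8² = 89
89 → 8² + 9² = 145
145 → 1² + 4² + 5² = 42
42 → 4² + 2² = 20
20 → 2² + 0² = 4
4 → 4² = 16
16 → 1² + 6² = 37  — 37 repeats.
That took 11 steps.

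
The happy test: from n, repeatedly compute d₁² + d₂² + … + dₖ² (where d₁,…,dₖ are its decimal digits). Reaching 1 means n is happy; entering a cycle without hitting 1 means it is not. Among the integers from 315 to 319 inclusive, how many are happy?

315: 315 → 35 → 34 → 25 → 29 → 85 → 89 → 145 → 42 → 20 → 4 → 16 → 37 → 58 → 89  — not happy
316: 316 → 46 → 52 → 29 → 85 → 89 → 145 → 42 → 20 → 4 → 16 → 37 → 58 → 89  — not happy
317: 317 → 59 → 106 → 37 → 58 → 89 → 145 → 42 → 20 → 4 → 16 → 37  — not happy
318: 318 → 74 → 65 → 61 → 37 → 58 → 89 → 145 → 42 → 20 → 4 → 16 → 37  — not happy
319: 319 → 91 → 82 → 68 → 100 → 1  — happy
happy: 319

1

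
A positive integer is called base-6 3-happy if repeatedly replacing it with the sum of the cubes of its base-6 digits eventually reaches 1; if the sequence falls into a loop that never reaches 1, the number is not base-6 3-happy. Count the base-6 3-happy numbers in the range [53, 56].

53: 53 → 134 → 99 → 99  — not base-6 3-happy
54: 54 → 28 → 128 → 62 → 73 → 9 → 28  — not base-6 3-happy
55: 55 → 29 → 189 → 153 → 92 → 43 → 3 → 27 → 91 → 36 → 1  — base-6 3-happy
56: 56 → 36 → 1  — base-6 3-happy
base-6 3-happy: 55, 56

2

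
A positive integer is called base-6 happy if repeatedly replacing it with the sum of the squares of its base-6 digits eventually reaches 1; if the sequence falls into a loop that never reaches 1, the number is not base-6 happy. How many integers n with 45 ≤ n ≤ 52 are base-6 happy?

45: 45 → 11 → 26 → 20 → 13 → 5 → 25 → 17 → 29 → 41 → 26  — not base-6 happy
46: 46 → 18 → 9 → 10 → 17 → 29 → 41 → 26 → 20 → 13 → 5 → 25 → 17  — not base-6 happy
47: 47 → 27 → 25 → 17 → 29 → 41 → 26 → 20 → 13 → 5 → 25  — not base-6 happy
48: 48 → 5 → 25 → 17 → 29 → 41 → 26 → 20 → 13 → 5  — not base-6 happy
49: 49 → 6 → 1  — base-6 happy
50: 50 → 9 → 10 → 17 → 29 → 41 → 26 → 20 → 13 → 5 → 25 → 17  — not base-6 happy
51: 51 → 14 → 8 → 5 → 25 → 17 → 29 → 41 → 26 → 20 → 13 → 5  — not base-6 happy
52: 52 → 21 → 18 → 9 → 10 → 17 → 29 → 41 → 26 → 20 → 13 → 5 → 25 → 17  — not base-6 happy
base-6 happy: 49

1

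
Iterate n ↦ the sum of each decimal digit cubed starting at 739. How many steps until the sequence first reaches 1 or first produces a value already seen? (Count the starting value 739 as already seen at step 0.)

4

739 → 7³ + 3³ + 9³ = 1099
1099 → 1³ + 0³ + 9³ + 9³ = 1459
1459 → 1³ + 4³ + 5³ + 9³ = 919
919 → 9³ + 1³ + 9³ = 1459  — 1459 repeats.
That took 4 steps.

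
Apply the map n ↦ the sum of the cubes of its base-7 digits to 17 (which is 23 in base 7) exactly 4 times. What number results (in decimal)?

17 = (2,3)_7 → 2³ + 3³ = 8 + 27 = 35
35 = (5,0)_7 → 5³ + 0³ = 125 + 0 = 125
125 = (2,3,6)_7 → 2³ + 3³ + 6³ = 8 + 27 + 216 = 251
251 = (5,0,6)_7 → 5³ + 0³ + 6³ = 125 + 0 + 216 = 341

341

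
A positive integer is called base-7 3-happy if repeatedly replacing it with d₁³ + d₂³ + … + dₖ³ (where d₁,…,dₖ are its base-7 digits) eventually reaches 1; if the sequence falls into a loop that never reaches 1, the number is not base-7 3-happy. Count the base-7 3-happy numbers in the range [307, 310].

307: 307 → 433 → 343 → 1  — base-7 3-happy
308: 308 → 224 → 128 → 80 → 92 → 218 → 92  — not base-7 3-happy
309: 309 → 225 → 129 → 99 → 9 → 9  — not base-7 3-happy
310: 310 → 232 → 190 → 244 → 496 → 244  — not base-7 3-happy
base-7 3-happy: 307

1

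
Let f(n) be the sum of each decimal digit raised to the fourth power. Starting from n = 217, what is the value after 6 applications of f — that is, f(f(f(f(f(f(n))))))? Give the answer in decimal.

11954

217 → 2⁴ + 1⁴ + 7⁴ = 2418
2418 → 2⁴ + 4⁴ + 1⁴ + 8⁴ = 4369
4369 → 4⁴ + 3⁴ + 6⁴ + 9⁴ = 8194
8194 → 8⁴ + 1⁴ + 9⁴ + 4⁴ = 10914
10914 → 1⁴ + 0⁴ + 9⁴ + 1⁴ + 4⁴ = 6819
6819 → 6⁴ + 8⁴ + 1⁴ + 9⁴ = 11954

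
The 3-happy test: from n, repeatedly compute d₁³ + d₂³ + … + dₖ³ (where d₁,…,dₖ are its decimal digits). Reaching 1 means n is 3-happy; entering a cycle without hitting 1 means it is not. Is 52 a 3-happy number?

not 3-happy

52 → 5³ + 2³ = 125 + 8 = 133
133 → 1³ + 3³ + 3³ = 1 + 27 + 27 = 55
55 → 5³ + 5³ = 125 + 125 = 250
250 → 2³ + 5³ + 0³ = 8 + 125 + 0 = 133  — 133 already seen; the sequence cycles without reaching 1.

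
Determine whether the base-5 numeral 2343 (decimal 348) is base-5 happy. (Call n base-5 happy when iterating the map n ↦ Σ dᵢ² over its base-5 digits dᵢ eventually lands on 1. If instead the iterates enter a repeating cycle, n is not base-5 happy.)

not base-5 happy

348 = (2,3,4,3)_5 → 2² + 3² + 4² + 3² = 4 + 9 + 16 + 9 = 38
38 = (1,2,3)_5 → 1² + 2² + 3² = 1 + 4 + 9 = 14
14 = (2,4)_5 → 2² + 4² = 4 + 16 = 20
20 = (4,0)_5 → 4² + 0² = 16 + 0 = 16
16 = (3,1)_5 → 3² + 1² = 9 + 1 = 10
10 = (2,0)_5 → 2² + 0² = 4 + 0 = 4
4 = (4)_5 → 4² = 16  — 16 already seen; the sequence cycles without reaching 1.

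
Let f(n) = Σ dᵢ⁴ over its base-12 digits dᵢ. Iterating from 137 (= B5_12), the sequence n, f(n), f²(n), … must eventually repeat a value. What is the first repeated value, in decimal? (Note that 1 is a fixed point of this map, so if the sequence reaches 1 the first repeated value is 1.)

137 = (11,5)_12 → 11⁴ + 5⁴ = 14641 + 625 = 15266
15266 = (8,10,0,2)_12 → 8⁴ + 10⁴ + 0⁴ + 2⁴ = 4096 + 10000 + 0 + 16 = 14112
14112 = (8,2,0,0)_12 → 8⁴ + 2⁴ + 0⁴ + 0⁴ = 4096 + 16 + 0 + 0 = 4112
4112 = (2,4,6,8)_12 → 2⁴ + 4⁴ + 6⁴ + 8⁴ = 16 + 256 + 1296 + 4096 = 5664
5664 = (3,3,4,0)_12 → 3⁴ + 3⁴ + 4⁴ + 0⁴ = 81 + 81 + 256 + 0 = 418
418 = (2,10,10)_12 → 2⁴ + 10⁴ + 10⁴ = 16 + 10000 + 10000 = 20016
20016 = (11,7,0,0)_12 → 11⁴ + 7⁴ + 0⁴ + 0⁴ = 14641 + 2401 + 0 + 0 = 17042
17042 = (9,10,4,2)_12 → 9⁴ + 10⁴ + 4⁴ + 2⁴ = 6561 + 10000 + 256 + 16 = 16833
16833 = (9,8,10,9)_12 → 9⁴ + 8⁴ + 10⁴ + 9⁴ = 6561 + 4096 + 10000 + 6561 = 27218
27218 = (1,3,9,0,2)_12 → 1⁴ + 3⁴ + 9⁴ + 0⁴ + 2⁴ = 1 + 81 + 6561 + 0 + 16 = 6659
6659 = (3,10,2,11)_12 → 3⁴ + 10⁴ + 2⁴ + 11⁴ = 81 + 10000 + 16 + 14641 = 24738
24738 = (1,2,3,9,6)_12 → 1⁴ + 2⁴ + 3⁴ + 9⁴ + 6⁴ = 1 + 16 + 81 + 6561 + 1296 = 7955
7955 = (4,7,2,11)_12 → 4⁴ + 7⁴ + 2⁴ + 11⁴ = 256 + 2401 + 16 + 14641 = 17314
17314 = (10,0,2,10)_12 → 10⁴ + 0⁴ + 2⁴ + 10⁴ = 10000 + 0 + 16 + 10000 = 20016  — 20016 already appeared earlier.

20016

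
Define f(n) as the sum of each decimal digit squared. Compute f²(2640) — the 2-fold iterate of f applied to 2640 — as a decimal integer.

61

2640 → 2² + 6² + 4² + 0² = 4 + 36 + 16 + 0 = 56
56 → 5² + 6² = 25 + 36 = 61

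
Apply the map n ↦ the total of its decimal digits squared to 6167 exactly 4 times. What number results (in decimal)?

6167 → 122
122 → 9
9 → 81
81 → 65

65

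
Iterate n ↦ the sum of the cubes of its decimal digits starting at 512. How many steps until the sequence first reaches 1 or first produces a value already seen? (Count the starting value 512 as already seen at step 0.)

6

512 → 5³ + 1³ + 2³ = 134
134 → 1³ + 3³ + 4³ = 92
92 → 9³ + 2³ = 737
737 → 7³ + 3³ + 7³ = 713
713 → 7³ + 1³ + 3³ = 371
371 → 3³ + 7³ + 1³ = 371  — 371 repeats.
That took 6 steps.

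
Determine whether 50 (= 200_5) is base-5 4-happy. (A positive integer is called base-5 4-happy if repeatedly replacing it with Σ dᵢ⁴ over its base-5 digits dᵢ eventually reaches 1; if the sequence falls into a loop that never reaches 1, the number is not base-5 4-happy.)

not base-5 4-happy

50 = (2,0,0)_5 → 16
16 = (3,1)_5 → 82
82 = (3,1,2)_5 → 98
98 = (3,4,3)_5 → 418
418 = (3,1,3,3)_5 → 244
244 = (1,4,3,4)_5 → 594
594 = (4,3,3,4)_5 → 674
674 = (1,0,1,4,4)_5 → 514
514 = (4,0,2,4)_5 → 528
528 = (4,1,0,3)_5 → 338
338 = (2,3,2,3)_5 → 194
194 = (1,2,3,4)_5 → 354
354 = (2,4,0,4)_5 → 528  — 528 already seen; the sequence cycles without reaching 1.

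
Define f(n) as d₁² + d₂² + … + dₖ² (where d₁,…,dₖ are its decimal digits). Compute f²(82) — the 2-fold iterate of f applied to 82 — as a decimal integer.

82 → 8² + 2² = 68
68 → 6² + 8² = 100

100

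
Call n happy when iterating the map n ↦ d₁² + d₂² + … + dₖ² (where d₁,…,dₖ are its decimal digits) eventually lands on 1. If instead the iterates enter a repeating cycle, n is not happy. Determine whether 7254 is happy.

7254 → 7² + 2² + 5² + 4² = 49 + 4 + 25 + 16 = 94
94 → 9² + 4² = 81 + 16 = 97
97 → 9² + 7² = 81 + 49 = 130
130 → 1² + 3² + 0² = 1 + 9 + 0 = 10
10 → 1² + 0² = 1 + 0 = 1  — reached 1.

happy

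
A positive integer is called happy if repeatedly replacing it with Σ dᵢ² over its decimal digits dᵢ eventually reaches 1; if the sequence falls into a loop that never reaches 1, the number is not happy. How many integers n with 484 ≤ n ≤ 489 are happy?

484: 484 → 96 → 117 → 51 → 26 → 40 → 16 → 37 → 58 → 89 → 145 → 42 → 20 → 4 → 16  (repeats 16)
485: 485 → 105 → 26 → 40 → 16 → 37 → 58 → 89 → 145 → 42 → 20 → 4 → 16  (repeats 16)
486: 486 → 116 → 38 → 73 → 58 → 89 → 145 → 42 → 20 → 4 → 16 → 37 → 58  (repeats 58)
487: 487 → 129 → 86 → 100 → 1  (reaches 1)
488: 488 → 144 → 33 → 18 → 65 → 61 → 37 → 58 → 89 → 145 → 42 → 20 → 4 → 16 → 37  (repeats 37)
489: 489 → 161 → 38 → 73 → 58 → 89 → 145 → 42 → 20 → 4 → 16 → 37 → 58  (repeats 58)
happy: 487

1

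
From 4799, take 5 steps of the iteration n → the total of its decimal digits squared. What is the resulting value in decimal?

61

4799 → 4² + 7² + 9² + 9² = 227
227 → 2² + 2² + 7² = 57
57 → 5² + 7² = 74
74 → 7² + 4² = 65
65 → 6² + 5² = 61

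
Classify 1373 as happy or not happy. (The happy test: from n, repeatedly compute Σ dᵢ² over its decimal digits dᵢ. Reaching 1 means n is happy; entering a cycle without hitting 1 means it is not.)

1373 → 1² + 3² + 7² + 3² = 1 + 9 + 49 + 9 = 68
68 → 6² + 8² = 36 + 64 = 100
100 → 1² + 0² + 0² = 1 + 0 + 0 = 1  — reached 1.

happy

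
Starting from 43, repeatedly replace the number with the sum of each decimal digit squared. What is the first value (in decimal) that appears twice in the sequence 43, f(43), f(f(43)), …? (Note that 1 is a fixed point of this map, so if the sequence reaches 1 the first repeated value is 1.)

43 → 4² + 3² = 16 + 9 = 25
25 → 2² + 5² = 4 + 25 = 29
29 → 2² + 9² = 4 + 81 = 85
85 → 8² + 5² = 64 + 25 = 89
89 → 8² + 9² = 64 + 81 = 145
145 → 1² + 4² + 5² = 1 + 16 + 25 = 42
42 → 4² + 2² = 16 + 4 = 20
20 → 2² + 0² = 4 + 0 = 4
4 → 4² = 16
16 → 1² + 6² = 1 + 36 = 37
37 → 3² + 7² = 9 + 49 = 58
58 → 5² + 8² = 25 + 64 = 89  — 89 already appeared earlier.

89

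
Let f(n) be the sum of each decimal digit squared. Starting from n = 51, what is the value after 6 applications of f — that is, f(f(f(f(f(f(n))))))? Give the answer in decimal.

89

51 → 26
26 → 40
40 → 16
16 → 37
37 → 58
58 → 89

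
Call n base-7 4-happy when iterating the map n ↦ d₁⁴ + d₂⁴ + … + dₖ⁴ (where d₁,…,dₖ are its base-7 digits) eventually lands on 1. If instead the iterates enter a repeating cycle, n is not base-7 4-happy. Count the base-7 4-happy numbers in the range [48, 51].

48: 48 → 2592 → 1394 → 338 → 2608 → 514 → 244 → 2848 → 1314 → 1956 → 2258 → 1808 → 1938 → 2258  — not base-7 4-happy
49: 49 → 1  — base-7 4-happy
50: 50 → 2 → 16 → 32 → 512 → 164 → 178 → 418 → 708 → 98 → 16  — not base-7 4-happy
51: 51 → 17 → 97 → 2593 → 1459 → 963 → 1153 → 803 → 673 → 1923 → 1507 → 913 → 609 → 707 → 97  — not base-7 4-happy
base-7 4-happy: 49

1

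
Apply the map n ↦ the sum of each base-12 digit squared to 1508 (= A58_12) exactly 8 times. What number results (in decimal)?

25

1508 = (10,5,8)_12 → 10² + 5² + 8² = 189
189 = (1,3,9)_12 → 1² + 3² + 9² = 91
91 = (7,7)_12 → 7² + 7² = 98
98 = (8,2)_12 → 8² + 2² = 68
68 = (5,8)_12 → 5² + 8² = 89
89 = (7,5)_12 → 7² + 5² = 74
74 = (6,2)_12 → 6² + 2² = 40
40 = (3,4)_12 → 3² + 4² = 25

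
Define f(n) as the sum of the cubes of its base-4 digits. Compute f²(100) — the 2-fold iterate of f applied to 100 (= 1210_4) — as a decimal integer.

100 = (1,2,1,0)_4 → 1³ + 2³ + 1³ + 0³ = 10
10 = (2,2)_4 → 2³ + 2³ = 16

16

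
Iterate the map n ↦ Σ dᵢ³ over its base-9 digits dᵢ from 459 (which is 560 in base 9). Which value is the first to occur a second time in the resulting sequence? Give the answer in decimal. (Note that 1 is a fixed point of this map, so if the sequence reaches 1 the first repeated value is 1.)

1

459 = (5,6,0)_9 → 5³ + 6³ + 0³ = 341
341 = (4,1,8)_9 → 4³ + 1³ + 8³ = 577
577 = (7,1,1)_9 → 7³ + 1³ + 1³ = 345
345 = (4,2,3)_9 → 4³ + 2³ + 3³ = 99
99 = (1,2,0)_9 → 1³ + 2³ + 0³ = 9
9 = (1,0)_9 → 1³ + 0³ = 1  — reached the fixed point 1.
1 → 1, so 1 is the first repeated value.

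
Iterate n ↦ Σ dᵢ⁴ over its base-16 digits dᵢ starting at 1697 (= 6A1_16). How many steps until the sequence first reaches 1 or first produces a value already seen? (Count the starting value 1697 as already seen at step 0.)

11

1697 = (6,10,1)_16 → 6⁴ + 10⁴ + 1⁴ = 1296 + 10000 + 1 = 11297
11297 = (2,12,2,1)_16 → 2⁴ + 12⁴ + 2⁴ + 1⁴ = 16 + 20736 + 16 + 1 = 20769
20769 = (5,1,2,1)_16 → 5⁴ + 1⁴ + 2⁴ + 1⁴ = 625 + 1 + 16 + 1 = 643
643 = (2,8,3)_16 → 2⁴ + 8⁴ + 3⁴ = 16 + 4096 + 81 = 4193
4193 = (1,0,6,1)_16 → 1⁴ + 0⁴ + 6⁴ + 1⁴ = 1 + 0 + 1296 + 1 = 1298
1298 = (5,1,2)_16 → 5⁴ + 1⁴ + 2⁴ = 625 + 1 + 16 = 642
642 = (2,8,2)_16 → 2⁴ + 8⁴ + 2⁴ = 16 + 4096 + 16 = 4128
4128 = (1,0,2,0)_16 → 1⁴ + 0⁴ + 2⁴ + 0⁴ = 1 + 0 + 16 + 0 = 17
17 = (1,1)_16 → 1⁴ + 1⁴ = 1 + 1 = 2
2 = (2)_16 → 2⁴ = 16
16 = (1,0)_16 → 1⁴ + 0⁴ = 1 + 0 = 1  — reached 1.
That took 11 steps.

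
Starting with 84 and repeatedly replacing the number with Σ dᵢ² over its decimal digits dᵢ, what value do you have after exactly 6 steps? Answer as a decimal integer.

89

84 → 8² + 4² = 80
80 → 8² + 0² = 64
64 → 6² + 4² = 52
52 → 5² + 2² = 29
29 → 2² + 9² = 85
85 → 8² + 5² = 89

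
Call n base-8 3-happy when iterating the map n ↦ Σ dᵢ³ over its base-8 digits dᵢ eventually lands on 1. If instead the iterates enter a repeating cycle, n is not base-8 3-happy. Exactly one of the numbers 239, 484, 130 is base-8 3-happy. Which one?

239: 239 → 495 → 811 → 217 → 55 → 559 → 469 → 476 → 434 → 440 → 559  — repeats 559 (not base-8 3-happy)
484: 484 → 471 → 694 → 441 → 560 → 217 → 55 → 559 → 469 → 476 → 434 → 440 → 559  — repeats 559 (not base-8 3-happy)
130: 130 → 16 → 8 → 1  — reaches 1 (base-8 3-happy)

130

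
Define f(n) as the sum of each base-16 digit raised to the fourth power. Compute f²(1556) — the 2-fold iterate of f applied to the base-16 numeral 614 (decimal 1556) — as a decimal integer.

1298

1556 = (6,1,4)_16 → 1553
1553 = (6,1,1)_16 → 1298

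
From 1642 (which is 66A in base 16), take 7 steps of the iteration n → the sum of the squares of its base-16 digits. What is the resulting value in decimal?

169

1642 = (6,6,10)_16 → 6² + 6² + 10² = 172
172 = (10,12)_16 → 10² + 12² = 244
244 = (15,4)_16 → 15² + 4² = 241
241 = (15,1)_16 → 15² + 1² = 226
226 = (14,2)_16 → 14² + 2² = 200
200 = (12,8)_16 → 12² + 8² = 208
208 = (13,0)_16 → 13² + 0² = 169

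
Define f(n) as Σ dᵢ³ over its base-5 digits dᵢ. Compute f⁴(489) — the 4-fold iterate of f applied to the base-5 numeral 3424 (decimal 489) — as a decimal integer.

35

489 = (3,4,2,4)_5 → 163
163 = (1,1,2,3)_5 → 37
37 = (1,2,2)_5 → 17
17 = (3,2)_5 → 35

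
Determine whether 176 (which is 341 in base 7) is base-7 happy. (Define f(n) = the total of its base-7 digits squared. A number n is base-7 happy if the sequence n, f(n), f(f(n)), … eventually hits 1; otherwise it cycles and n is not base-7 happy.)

176 = (3,4,1)_7 → 26
26 = (3,5)_7 → 34
34 = (4,6)_7 → 52
52 = (1,0,3)_7 → 10
10 = (1,3)_7 → 10  — 10 already seen; the sequence cycles without reaching 1.

not base-7 happy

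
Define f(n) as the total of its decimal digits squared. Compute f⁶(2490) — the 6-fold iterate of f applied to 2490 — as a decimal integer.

58

2490 → 101
101 → 2
2 → 4
4 → 16
16 → 37
37 → 58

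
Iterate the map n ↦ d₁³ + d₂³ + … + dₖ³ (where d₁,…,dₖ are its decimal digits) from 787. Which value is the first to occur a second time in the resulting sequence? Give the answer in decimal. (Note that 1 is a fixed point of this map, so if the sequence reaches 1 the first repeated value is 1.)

1

787 → 7³ + 8³ + 7³ = 343 + 512 + 343 = 1198
1198 → 1³ + 1³ + 9³ + 8³ = 1 + 1 + 729 + 512 = 1243
1243 → 1³ + 2³ + 4³ + 3³ = 1 + 8 + 64 + 27 = 100
100 → 1³ + 0³ + 0³ = 1 + 0 + 0 = 1  — reached the fixed point 1.
1 → 1, so 1 is the first repeated value.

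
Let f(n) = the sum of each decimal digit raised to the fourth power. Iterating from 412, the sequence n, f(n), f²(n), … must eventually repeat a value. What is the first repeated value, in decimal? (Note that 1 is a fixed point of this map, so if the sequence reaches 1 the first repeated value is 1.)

13139

412 → 4⁴ + 1⁴ + 2⁴ = 256 + 1 + 16 = 273
273 → 2⁴ + 7⁴ + 3⁴ = 16 + 2401 + 81 = 2498
2498 → 2⁴ + 4⁴ + 9⁴ + 8⁴ = 16 + 256 + 6561 + 4096 = 10929
10929 → 1⁴ + 0⁴ + 9⁴ + 2⁴ + 9⁴ = 1 + 0 + 6561 + 16 + 6561 = 13139
13139 → 1⁴ + 3⁴ + 1⁴ + 3⁴ + 9⁴ = 1 + 81 + 1 + 81 + 6561 = 6725
6725 → 6⁴ + 7⁴ + 2⁴ + 5⁴ = 1296 + 2401 + 16 + 625 = 4338
4338 → 4⁴ + 3⁴ + 3⁴ + 8⁴ = 256 + 81 + 81 + 4096 = 4514
4514 → 4⁴ + 5⁴ + 1⁴ + 4⁴ = 256 + 625 + 1 + 256 = 1138
1138 → 1⁴ + 1⁴ + 3⁴ + 8⁴ = 1 + 1 + 81 + 4096 = 4179
4179 → 4⁴ + 1⁴ + 7⁴ + 9⁴ = 256 + 1 + 2401 + 6561 = 9219
9219 → 9⁴ + 2⁴ + 1⁴ + 9⁴ = 6561 + 16 + 1 + 6561 = 13139  — 13139 already appeared earlier.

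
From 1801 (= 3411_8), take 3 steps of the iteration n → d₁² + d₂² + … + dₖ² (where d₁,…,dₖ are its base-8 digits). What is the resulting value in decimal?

1801 = (3,4,1,1)_8 → 3² + 4² + 1² + 1² = 27
27 = (3,3)_8 → 3² + 3² = 18
18 = (2,2)_8 → 2² + 2² = 8

8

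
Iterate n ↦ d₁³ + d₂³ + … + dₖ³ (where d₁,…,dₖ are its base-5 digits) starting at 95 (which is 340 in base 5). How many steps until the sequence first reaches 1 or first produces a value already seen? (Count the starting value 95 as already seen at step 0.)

6

95 = (3,4,0)_5 → 91
91 = (3,3,1)_5 → 55
55 = (2,1,0)_5 → 9
9 = (1,4)_5 → 65
65 = (2,3,0)_5 → 35
35 = (1,2,0)_5 → 9  — 9 repeats.
That took 6 steps.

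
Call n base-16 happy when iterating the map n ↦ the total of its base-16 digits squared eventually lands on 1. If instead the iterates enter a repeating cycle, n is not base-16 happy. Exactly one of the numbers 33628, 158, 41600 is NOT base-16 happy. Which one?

33628: 33628 → 242 → 229 → 221 → 338 → 30 → 197 → 169 → 181 → 146 → 85 → 50 → 13 → 169  — repeats 169 (not base-16 happy)
158: 158 → 277 → 27 → 122 → 149 → 106 → 136 → 128 → 64 → 16 → 1  — reaches 1 (base-16 happy)
41600: 41600 → 168 → 164 → 116 → 65 → 17 → 2 → 4 → 16 → 1  — reaches 1 (base-16 happy)

33628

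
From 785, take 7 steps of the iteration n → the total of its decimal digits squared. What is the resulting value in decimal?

785 → 7² + 8² + 5² = 138
138 → 1² + 3² + 8² = 74
74 → 7² + 4² = 65
65 → 6² + 5² = 61
61 → 6² + 1² = 37
37 → 3² + 7² = 58
58 → 5² + 8² = 89

89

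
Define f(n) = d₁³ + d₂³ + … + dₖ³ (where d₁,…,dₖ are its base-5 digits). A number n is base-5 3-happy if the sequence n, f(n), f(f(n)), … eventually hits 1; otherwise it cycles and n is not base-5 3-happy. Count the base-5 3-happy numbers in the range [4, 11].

1

4: 4 → 64 → 80 → 28 → 28  — not base-5 3-happy
5: 5 → 1  — base-5 3-happy
6: 6 → 2 → 8 → 28 → 28  — not base-5 3-happy
7: 7 → 9 → 65 → 35 → 9  — not base-5 3-happy
8: 8 → 28 → 28  — not base-5 3-happy
9: 9 → 65 → 35 → 9  — not base-5 3-happy
10: 10 → 8 → 28 → 28  — not base-5 3-happy
11: 11 → 9 → 65 → 35 → 9  — not base-5 3-happy
base-5 3-happy: 5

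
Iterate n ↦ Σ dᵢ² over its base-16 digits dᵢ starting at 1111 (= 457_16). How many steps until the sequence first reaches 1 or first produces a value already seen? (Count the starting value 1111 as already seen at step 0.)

14

1111 = (4,5,7)_16 → 4² + 5² + 7² = 16 + 25 + 49 = 90
90 = (5,10)_16 → 5² + 10² = 25 + 100 = 125
125 = (7,13)_16 → 7² + 13² = 49 + 169 = 218
218 = (13,10)_16 → 13² + 10² = 169 + 100 = 269
269 = (1,0,13)_16 → 1² + 0² + 13² = 1 + 0 + 169 = 170
170 = (10,10)_16 → 10² + 10² = 100 + 100 = 200
200 = (12,8)_16 → 12² + 8² = 144 + 64 = 208
208 = (13,0)_16 → 13² + 0² = 169 + 0 = 169
169 = (10,9)_16 → 10² + 9² = 100 + 81 = 181
181 = (11,5)_16 → 11² + 5² = 121 + 25 = 146
146 = (9,2)_16 → 9² + 2² = 81 + 4 = 85
85 = (5,5)_16 → 5² + 5² = 25 + 25 = 50
50 = (3,2)_16 → 3² + 2² = 9 + 4 = 13
13 = (13)_16 → 13² = 169  — 169 repeats.
That took 14 steps.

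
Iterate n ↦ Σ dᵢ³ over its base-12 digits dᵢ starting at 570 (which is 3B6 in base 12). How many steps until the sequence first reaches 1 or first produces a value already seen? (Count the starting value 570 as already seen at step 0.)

570 = (3,11,6)_12 → 3³ + 11³ + 6³ = 27 + 1331 + 216 = 1574
1574 = (10,11,2)_12 → 10³ + 11³ + 2³ = 1000 + 1331 + 8 = 2339
2339 = (1,4,2,11)_12 → 1³ + 4³ + 2³ + 11³ = 1 + 64 + 8 + 1331 = 1404
1404 = (9,9,0)_12 → 9³ + 9³ + 0³ = 729 + 729 + 0 = 1458
1458 = (10,1,6)_12 → 10³ + 1³ + 6³ = 1000 + 1 + 216 = 1217
1217 = (8,5,5)_12 → 8³ + 5³ + 5³ = 512 + 125 + 125 = 762
762 = (5,3,6)_12 → 5³ + 3³ + 6³ = 125 + 27 + 216 = 368
368 = (2,6,8)_12 → 2³ + 6³ + 8³ = 8 + 216 + 512 = 736
736 = (5,1,4)_12 → 5³ + 1³ + 4³ = 125 + 1 + 64 = 190
190 = (1,3,10)_12 → 1³ + 3³ + 10³ = 1 + 27 + 1000 = 1028
1028 = (7,1,8)_12 → 7³ + 1³ + 8³ = 343 + 1 + 512 = 856
856 = (5,11,4)_12 → 5³ + 11³ + 4³ = 125 + 1331 + 64 = 1520
1520 = (10,6,8)_12 → 10³ + 6³ + 8³ = 1000 + 216 + 512 = 1728
1728 = (1,0,0,0)_12 → 1³ + 0³ + 0³ + 0³ = 1 + 0 + 0 + 0 = 1  — reached 1.
That took 14 steps.

14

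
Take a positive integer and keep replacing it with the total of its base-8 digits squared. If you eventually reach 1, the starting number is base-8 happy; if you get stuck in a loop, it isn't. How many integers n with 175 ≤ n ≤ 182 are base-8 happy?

1

175: 175 → 78 → 38 → 52 → 52  (repeats 52)
176: 176 → 40 → 25 → 10 → 5 → 25  (repeats 25)
177: 177 → 41 → 26 → 13 → 26  (repeats 26)
178: 178 → 44 → 41 → 26 → 13 → 26  (repeats 26)
179: 179 → 49 → 37 → 41 → 26 → 13 → 26  (repeats 26)
180: 180 → 56 → 49 → 37 → 41 → 26 → 13 → 26  (repeats 26)
181: 181 → 65 → 2 → 4 → 16 → 4  (repeats 4)
182: 182 → 76 → 18 → 8 → 1  (reaches 1)
base-8 happy: 182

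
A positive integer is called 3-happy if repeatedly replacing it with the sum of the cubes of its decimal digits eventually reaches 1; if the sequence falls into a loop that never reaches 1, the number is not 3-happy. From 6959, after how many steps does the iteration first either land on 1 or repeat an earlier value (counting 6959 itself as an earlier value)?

6959 → 6³ + 9³ + 5³ + 9³ = 216 + 729 + 125 + 729 = 1799
1799 → 1³ + 7³ + 9³ + 9³ = 1 + 343 + 729 + 729 = 1802
1802 → 1³ + 8³ + 0³ + 2³ = 1 + 512 + 0 + 8 = 521
521 → 5³ + 2³ + 1³ = 125 + 8 + 1 = 134
134 → 1³ + 3³ + 4³ = 1 + 27 + 64 = 92
92 → 9³ + 2³ = 729 + 8 = 737
737 → 7³ + 3³ + 7³ = 343 + 27 + 343 = 713
713 → 7³ + 1³ + 3³ = 343 + 1 + 27 = 371
371 → 3³ + 7³ + 1³ = 27 + 343 + 1 = 371  — 371 repeats.
That took 9 steps.

9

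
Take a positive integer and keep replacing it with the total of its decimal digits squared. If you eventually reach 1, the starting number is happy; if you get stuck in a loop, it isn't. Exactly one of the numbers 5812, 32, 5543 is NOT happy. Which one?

5812: 5812 → 94 → 97 → 130 → 10 → 1  — reaches 1 (happy)
32: 32 → 13 → 10 → 1  — reaches 1 (happy)
5543: 5543 → 75 → 74 → 65 → 61 → 37 → 58 → 89 → 145 → 42 → 20 → 4 → 16 → 37  — repeats 37 (not happy)

5543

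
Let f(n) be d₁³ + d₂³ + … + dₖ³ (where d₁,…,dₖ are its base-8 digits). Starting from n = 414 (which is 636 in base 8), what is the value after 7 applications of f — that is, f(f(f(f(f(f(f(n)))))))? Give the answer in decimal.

414 = (6,3,6)_8 → 6³ + 3³ + 6³ = 216 + 27 + 216 = 459
459 = (7,1,3)_8 → 7³ + 1³ + 3³ = 343 + 1 + 27 = 371
371 = (5,6,3)_8 → 5³ + 6³ + 3³ = 125 + 216 + 27 = 368
368 = (5,6,0)_8 → 5³ + 6³ + 0³ = 125 + 216 + 0 = 341
341 = (5,2,5)_8 → 5³ + 2³ + 5³ = 125 + 8 + 125 = 258
258 = (4,0,2)_8 → 4³ + 0³ + 2³ = 64 + 0 + 8 = 72
72 = (1,1,0)_8 → 1³ + 1³ + 0³ = 1 + 1 + 0 = 2

2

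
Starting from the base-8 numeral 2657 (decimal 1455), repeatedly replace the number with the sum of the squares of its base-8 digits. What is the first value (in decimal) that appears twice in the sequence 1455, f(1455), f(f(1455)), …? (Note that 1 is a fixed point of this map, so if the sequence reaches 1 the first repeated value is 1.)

1455 = (2,6,5,7)_8 → 114
114 = (1,6,2)_8 → 41
41 = (5,1)_8 → 26
26 = (3,2)_8 → 13
13 = (1,5)_8 → 26  — 26 already appeared earlier.

26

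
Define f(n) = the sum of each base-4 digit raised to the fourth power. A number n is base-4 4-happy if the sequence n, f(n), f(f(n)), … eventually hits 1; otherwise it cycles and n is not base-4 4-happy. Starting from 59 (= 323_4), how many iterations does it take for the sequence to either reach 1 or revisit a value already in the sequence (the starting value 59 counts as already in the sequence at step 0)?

4

59 = (3,2,3)_4 → 3⁴ + 2⁴ + 3⁴ = 178
178 = (2,3,0,2)_4 → 2⁴ + 3⁴ + 0⁴ + 2⁴ = 113
113 = (1,3,0,1)_4 → 1⁴ + 3⁴ + 0⁴ + 1⁴ = 83
83 = (1,1,0,3)_4 → 1⁴ + 1⁴ + 0⁴ + 3⁴ = 83  — 83 repeats.
That took 4 steps.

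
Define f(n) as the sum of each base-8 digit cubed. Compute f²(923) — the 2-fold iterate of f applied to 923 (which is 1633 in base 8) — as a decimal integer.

408

923 = (1,6,3,3)_8 → 1³ + 6³ + 3³ + 3³ = 1 + 216 + 27 + 27 = 271
271 = (4,1,7)_8 → 4³ + 1³ + 7³ = 64 + 1 + 343 = 408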